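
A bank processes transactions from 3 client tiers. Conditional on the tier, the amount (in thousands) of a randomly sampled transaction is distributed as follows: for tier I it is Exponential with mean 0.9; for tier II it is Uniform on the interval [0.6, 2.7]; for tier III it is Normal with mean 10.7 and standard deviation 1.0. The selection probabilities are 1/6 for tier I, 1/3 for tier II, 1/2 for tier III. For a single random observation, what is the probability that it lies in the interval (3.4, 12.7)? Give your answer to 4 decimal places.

Conditional on each tier, P(3.4 < X < 12.7): I: 0.0228727; II: 0; III: 0.97725.
By total probability, P(3.4 < X < 12.7) = 0.166667·0.0228727 + 0.333333·0 + 0.5·0.97725 = 0.492437.

0.4924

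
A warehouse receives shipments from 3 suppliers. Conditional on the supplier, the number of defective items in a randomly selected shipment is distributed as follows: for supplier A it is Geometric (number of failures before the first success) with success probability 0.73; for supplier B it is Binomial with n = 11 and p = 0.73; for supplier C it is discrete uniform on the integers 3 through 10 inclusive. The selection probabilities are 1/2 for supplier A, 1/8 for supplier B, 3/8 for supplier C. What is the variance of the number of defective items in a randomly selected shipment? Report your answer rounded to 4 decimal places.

Per component, A: μ=0.369863, E[X²]=0.64346; B: μ=8.03, E[X²]=66.649; C: μ=6.5, E[X²]=47.5.
E[X] = 0.5·0.369863 + 0.125·8.03 + 0.375·6.5 = 3.62618.
E[X²] = 0.5·0.64346 + 0.125·66.649 + 0.375·47.5 = 26.4654.
Var(X) = E[X²] − (E[X])² = 26.4654 − 13.1492 = 13.3162.

13.3162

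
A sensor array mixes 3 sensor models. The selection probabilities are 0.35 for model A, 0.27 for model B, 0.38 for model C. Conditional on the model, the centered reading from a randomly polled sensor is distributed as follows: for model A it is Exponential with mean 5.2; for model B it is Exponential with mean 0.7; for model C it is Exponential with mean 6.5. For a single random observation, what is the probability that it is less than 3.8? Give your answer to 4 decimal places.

0.6185

Conditional on each model, P(X < 3.8): A: 0.518462; B: 0.995611; C: 0.44268.
By total probability, P(X < 3.8) = 0.35·0.518462 + 0.27·0.995611 + 0.38·0.44268 = 0.618495.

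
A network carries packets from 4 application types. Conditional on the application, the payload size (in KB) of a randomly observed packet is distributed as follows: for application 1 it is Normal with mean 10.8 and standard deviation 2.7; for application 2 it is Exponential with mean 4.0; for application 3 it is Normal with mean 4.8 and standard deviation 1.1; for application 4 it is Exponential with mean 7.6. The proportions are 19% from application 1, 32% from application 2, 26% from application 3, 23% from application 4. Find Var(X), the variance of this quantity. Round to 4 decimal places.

Per component, 1: μ=10.8, E[X²]=123.93; 2: μ=4, E[X²]=32; 3: μ=4.8, E[X²]=24.25; 4: μ=7.6, E[X²]=115.52.
E[X] = 0.19·10.8 + 0.32·4 + 0.26·4.8 + 0.23·7.6 = 6.328.
E[X²] = 0.19·123.93 + 0.32·32 + 0.26·24.25 + 0.23·115.52 = 66.6613.
Var(X) = E[X²] − (E[X])² = 66.6613 − 40.0436 = 26.6177.

26.6177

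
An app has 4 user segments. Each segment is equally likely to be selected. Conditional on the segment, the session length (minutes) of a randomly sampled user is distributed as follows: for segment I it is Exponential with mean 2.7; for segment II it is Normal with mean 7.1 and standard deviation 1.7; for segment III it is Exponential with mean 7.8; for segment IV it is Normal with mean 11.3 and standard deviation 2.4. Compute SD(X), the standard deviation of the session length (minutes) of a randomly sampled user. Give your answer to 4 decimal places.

Per component, I: μ=2.7, E[X²]=14.58; II: μ=7.1, E[X²]=53.3; III: μ=7.8, E[X²]=121.68; IV: μ=11.3, E[X²]=133.45.
E[X] = 0.25·2.7 + 0.25·7.1 + 0.25·7.8 + 0.25·11.3 = 7.225.
E[X²] = 0.25·14.58 + 0.25·53.3 + 0.25·121.68 + 0.25·133.45 = 80.7525.
Var(X) = E[X²] − (E[X])² = 80.7525 − 52.2006 = 28.5519.
SD(X) = √28.5519 = 5.3434.

5.3434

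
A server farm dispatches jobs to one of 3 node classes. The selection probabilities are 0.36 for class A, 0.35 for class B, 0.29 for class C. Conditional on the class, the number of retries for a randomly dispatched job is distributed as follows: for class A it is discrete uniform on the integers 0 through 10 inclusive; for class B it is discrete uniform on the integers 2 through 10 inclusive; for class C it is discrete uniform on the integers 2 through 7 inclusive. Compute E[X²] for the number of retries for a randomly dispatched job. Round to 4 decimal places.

For each component E[X²] = Var + (mean)², giving A: 35; B: 42.6667; C: 23.1667.
Overall E[X²] = 0.36·35 + 0.35·42.6667 + 0.29·23.1667 = 34.2517.

34.2517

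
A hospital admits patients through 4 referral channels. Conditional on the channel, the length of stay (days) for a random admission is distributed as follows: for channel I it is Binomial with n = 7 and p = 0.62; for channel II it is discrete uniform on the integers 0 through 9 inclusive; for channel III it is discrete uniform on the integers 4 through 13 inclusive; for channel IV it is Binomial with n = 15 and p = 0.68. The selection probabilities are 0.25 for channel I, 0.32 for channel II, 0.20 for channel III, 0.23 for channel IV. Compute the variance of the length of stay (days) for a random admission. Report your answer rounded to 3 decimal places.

Per component, I: μ=4.34, E[X²]=20.4848; II: μ=4.5, E[X²]=28.5; III: μ=8.5, E[X²]=80.5; IV: μ=10.2, E[X²]=107.304.
E[X] = 0.25·4.34 + 0.32·4.5 + 0.2·8.5 + 0.23·10.2 = 6.571.
E[X²] = 0.25·20.4848 + 0.32·28.5 + 0.2·80.5 + 0.23·107.304 = 55.0211.
Var(X) = E[X²] − (E[X])² = 55.0211 − 43.178 = 11.8431.

11.843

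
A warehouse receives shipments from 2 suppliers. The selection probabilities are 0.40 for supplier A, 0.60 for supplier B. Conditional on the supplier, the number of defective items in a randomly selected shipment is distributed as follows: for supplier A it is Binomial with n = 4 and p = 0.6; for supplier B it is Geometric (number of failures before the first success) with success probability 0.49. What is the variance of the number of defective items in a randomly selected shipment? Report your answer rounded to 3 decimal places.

Per component, A: μ=2.4, E[X²]=6.72; B: μ=1.04082, E[X²]=3.20741.
E[X] = 0.4·2.4 + 0.6·1.04082 = 1.58449.
E[X²] = 0.4·6.72 + 0.6·3.20741 = 4.61245.
Var(X) = E[X²] − (E[X])² = 4.61245 − 2.51061 = 2.10184.

2.102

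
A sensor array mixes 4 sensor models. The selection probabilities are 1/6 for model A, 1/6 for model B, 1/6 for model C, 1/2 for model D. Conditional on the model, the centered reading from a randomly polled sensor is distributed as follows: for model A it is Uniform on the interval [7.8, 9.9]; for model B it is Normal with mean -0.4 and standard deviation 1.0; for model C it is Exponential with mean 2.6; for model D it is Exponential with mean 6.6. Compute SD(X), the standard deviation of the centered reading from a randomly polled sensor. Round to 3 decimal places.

5.717

Per component, A: μ=8.85, E[X²]=78.69; B: μ=-0.4, E[X²]=1.16; C: μ=2.6, E[X²]=13.52; D: μ=6.6, E[X²]=87.12.
E[X] = 0.166667·8.85 + 0.166667·-0.4 + 0.166667·2.6 + 0.5·6.6 = 5.14167.
E[X²] = 0.166667·78.69 + 0.166667·1.16 + 0.166667·13.52 + 0.5·87.12 = 59.1217.
Var(X) = E[X²] − (E[X])² = 59.1217 − 26.4367 = 32.6849.
SD(X) = √32.6849 = 5.71707.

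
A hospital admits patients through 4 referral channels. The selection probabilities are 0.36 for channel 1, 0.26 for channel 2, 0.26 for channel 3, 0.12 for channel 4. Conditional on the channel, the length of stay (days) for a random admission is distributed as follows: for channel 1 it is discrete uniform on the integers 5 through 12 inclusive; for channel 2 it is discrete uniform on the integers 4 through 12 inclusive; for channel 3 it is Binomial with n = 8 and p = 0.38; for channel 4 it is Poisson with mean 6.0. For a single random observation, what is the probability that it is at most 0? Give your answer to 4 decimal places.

0.0060

Conditional on each channel, P(X ≤ 0): 1: 0; 2: 0; 3: 0.021834; 4: 0.00247875.
By total probability, P(X ≤ 0) = 0.36·0 + 0.26·0 + 0.26·0.021834 + 0.12·0.00247875 = 0.00597429.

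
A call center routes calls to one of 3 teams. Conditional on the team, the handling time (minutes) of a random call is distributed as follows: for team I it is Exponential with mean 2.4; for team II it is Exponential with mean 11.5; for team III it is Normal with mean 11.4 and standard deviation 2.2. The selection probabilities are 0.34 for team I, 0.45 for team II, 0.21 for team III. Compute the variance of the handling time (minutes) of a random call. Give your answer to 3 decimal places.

80.942

Per component, I: μ=2.4, E[X²]=11.52; II: μ=11.5, E[X²]=264.5; III: μ=11.4, E[X²]=134.8.
E[X] = 0.34·2.4 + 0.45·11.5 + 0.21·11.4 = 8.385.
E[X²] = 0.34·11.52 + 0.45·264.5 + 0.21·134.8 = 151.25.
Var(X) = E[X²] − (E[X])² = 151.25 − 70.3082 = 80.9416.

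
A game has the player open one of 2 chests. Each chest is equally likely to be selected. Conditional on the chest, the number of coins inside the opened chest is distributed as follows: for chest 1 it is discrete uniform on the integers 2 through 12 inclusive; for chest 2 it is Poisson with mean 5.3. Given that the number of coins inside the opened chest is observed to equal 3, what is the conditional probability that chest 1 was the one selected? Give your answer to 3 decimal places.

0.423

Likelihoods P(X=3 | ·): 1: 0.0909091; 2: 0.123856.
Posterior ∝ prior × likelihood. Numerator for 1: 0.5·0.0909091 = 0.0454545.
Normalizing constant: 0.5·0.0909091 + 0.5·0.123856 = 0.107382.
P(1 | observation) = 0.0454545 / 0.107382 = 0.423296.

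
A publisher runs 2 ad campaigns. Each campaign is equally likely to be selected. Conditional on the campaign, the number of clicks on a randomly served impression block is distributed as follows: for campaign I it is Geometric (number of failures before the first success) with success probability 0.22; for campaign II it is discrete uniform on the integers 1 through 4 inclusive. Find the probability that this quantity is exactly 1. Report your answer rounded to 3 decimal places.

Conditional on each campaign, P(X = 1): I: 0.1716; II: 0.25.
By total probability, P(X = 1) = 0.5·0.1716 + 0.5·0.25 = 0.2108.

0.211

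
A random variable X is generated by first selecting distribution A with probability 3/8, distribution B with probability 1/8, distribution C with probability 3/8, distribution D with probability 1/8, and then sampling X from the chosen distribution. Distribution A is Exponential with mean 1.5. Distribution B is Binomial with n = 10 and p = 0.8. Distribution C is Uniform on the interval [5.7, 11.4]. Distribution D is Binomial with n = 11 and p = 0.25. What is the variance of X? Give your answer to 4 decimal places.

13.3817

Per component, A: μ=1.5, E[X²]=4.5; B: μ=8, E[X²]=65.6; C: μ=8.55, E[X²]=75.81; D: μ=2.75, E[X²]=9.625.
E[X] = 0.375·1.5 + 0.125·8 + 0.375·8.55 + 0.125·2.75 = 5.1125.
E[X²] = 0.375·4.5 + 0.125·65.6 + 0.375·75.81 + 0.125·9.625 = 39.5194.
Var(X) = E[X²] − (E[X])² = 39.5194 − 26.1377 = 13.3817.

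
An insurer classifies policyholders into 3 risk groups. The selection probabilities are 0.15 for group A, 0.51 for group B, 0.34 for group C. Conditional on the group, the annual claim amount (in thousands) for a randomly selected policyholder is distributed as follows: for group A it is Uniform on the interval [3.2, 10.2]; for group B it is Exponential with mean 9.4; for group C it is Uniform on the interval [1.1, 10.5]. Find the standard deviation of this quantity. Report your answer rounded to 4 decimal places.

7.1432

Per component, A: μ=6.7, E[X²]=48.9733; B: μ=9.4, E[X²]=176.72; C: μ=5.8, E[X²]=41.0033.
E[X] = 0.15·6.7 + 0.51·9.4 + 0.34·5.8 = 7.771.
E[X²] = 0.15·48.9733 + 0.51·176.72 + 0.34·41.0033 = 111.414.
Var(X) = E[X²] − (E[X])² = 111.414 − 60.3884 = 51.0259.
SD(X) = √51.0259 = 7.14324.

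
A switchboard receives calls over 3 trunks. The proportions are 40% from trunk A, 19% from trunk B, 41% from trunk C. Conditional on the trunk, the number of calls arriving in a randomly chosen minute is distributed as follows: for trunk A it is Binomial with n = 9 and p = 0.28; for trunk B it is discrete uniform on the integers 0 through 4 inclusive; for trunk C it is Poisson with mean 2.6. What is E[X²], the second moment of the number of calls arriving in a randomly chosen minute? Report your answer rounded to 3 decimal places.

8.244

For each component E[X²] = Var + (mean)², giving A: 8.1648; B: 6; C: 9.36.
Overall E[X²] = 0.4·8.1648 + 0.19·6 + 0.41·9.36 = 8.24352.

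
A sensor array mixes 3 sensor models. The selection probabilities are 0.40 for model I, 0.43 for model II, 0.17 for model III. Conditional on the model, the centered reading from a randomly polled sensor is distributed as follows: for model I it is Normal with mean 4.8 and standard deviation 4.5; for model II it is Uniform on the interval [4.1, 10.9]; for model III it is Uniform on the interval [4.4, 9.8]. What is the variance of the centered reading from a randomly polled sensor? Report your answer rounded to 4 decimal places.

Per component, I: μ=4.8, E[X²]=43.29; II: μ=7.5, E[X²]=60.1033; III: μ=7.1, E[X²]=52.84.
E[X] = 0.4·4.8 + 0.43·7.5 + 0.17·7.1 = 6.352.
E[X²] = 0.4·43.29 + 0.43·60.1033 + 0.17·52.84 = 52.1432.
Var(X) = E[X²] − (E[X])² = 52.1432 − 40.3479 = 11.7953.

11.7953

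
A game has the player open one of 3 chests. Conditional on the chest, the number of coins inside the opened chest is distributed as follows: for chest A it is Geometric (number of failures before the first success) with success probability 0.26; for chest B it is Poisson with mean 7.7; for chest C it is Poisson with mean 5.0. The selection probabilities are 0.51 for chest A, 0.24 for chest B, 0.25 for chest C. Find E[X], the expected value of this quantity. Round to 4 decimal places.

4.5495

Component means — A: 2.84615; B: 7.7; C: 5.
E[X] = 0.51·2.84615 + 0.24·7.7 + 0.25·5 = 4.54954.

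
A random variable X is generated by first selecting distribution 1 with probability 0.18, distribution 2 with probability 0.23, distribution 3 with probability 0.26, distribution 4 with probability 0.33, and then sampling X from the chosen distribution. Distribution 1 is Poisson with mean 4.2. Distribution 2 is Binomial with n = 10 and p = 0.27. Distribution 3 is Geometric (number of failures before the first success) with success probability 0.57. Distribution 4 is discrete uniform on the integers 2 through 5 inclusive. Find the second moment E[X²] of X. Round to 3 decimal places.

11.008

For each component E[X²] = Var + (mean)², giving 1: 21.84; 2: 9.261; 3: 1.89258; 4: 13.5.
Overall E[X²] = 0.18·21.84 + 0.23·9.261 + 0.26·1.89258 + 0.33·13.5 = 11.0083.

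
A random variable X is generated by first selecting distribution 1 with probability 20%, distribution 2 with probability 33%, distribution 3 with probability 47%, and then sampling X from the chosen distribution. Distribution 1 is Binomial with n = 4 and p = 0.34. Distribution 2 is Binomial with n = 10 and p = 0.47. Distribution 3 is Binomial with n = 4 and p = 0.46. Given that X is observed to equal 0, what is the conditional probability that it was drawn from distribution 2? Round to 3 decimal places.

0.007

Likelihoods P(X=0 | ·): 1: 0.189747; 2: 0.00174887; 3: 0.0850306.
Posterior ∝ prior × likelihood. Numerator for 2: 0.33·0.00174887 = 0.000577129.
Normalizing constant: 0.2·0.189747 + 0.33·0.00174887 + 0.47·0.0850306 = 0.078491.
P(2 | observation) = 0.000577129 / 0.078491 = 0.0073528.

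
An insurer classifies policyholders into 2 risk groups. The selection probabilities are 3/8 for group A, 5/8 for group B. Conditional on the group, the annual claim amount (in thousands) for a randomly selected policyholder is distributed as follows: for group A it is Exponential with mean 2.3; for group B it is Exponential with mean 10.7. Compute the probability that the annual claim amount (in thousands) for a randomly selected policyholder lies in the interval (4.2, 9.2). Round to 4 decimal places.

0.2111

Conditional on each group, P(4.2 < X < 9.2): A: 0.142727; B: 0.252109.
By total probability, P(4.2 < X < 9.2) = 0.375·0.142727 + 0.625·0.252109 = 0.211091.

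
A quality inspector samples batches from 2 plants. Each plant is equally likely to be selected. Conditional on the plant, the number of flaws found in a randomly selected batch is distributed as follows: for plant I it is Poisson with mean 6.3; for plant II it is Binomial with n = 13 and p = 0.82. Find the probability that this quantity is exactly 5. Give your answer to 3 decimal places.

Conditional on each plant, P(X = 5): I: 0.151868; II: 0.000525809.
By total probability, P(X = 5) = 0.5·0.151868 + 0.5·0.000525809 = 0.0761969.

0.076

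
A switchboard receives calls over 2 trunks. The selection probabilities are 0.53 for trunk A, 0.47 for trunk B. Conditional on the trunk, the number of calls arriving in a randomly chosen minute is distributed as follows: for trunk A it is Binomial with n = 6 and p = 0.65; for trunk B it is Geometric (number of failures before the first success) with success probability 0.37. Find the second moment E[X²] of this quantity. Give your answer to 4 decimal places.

12.3103

For each component E[X²] = Var + (mean)², giving A: 16.575; B: 7.5011.
Overall E[X²] = 0.53·16.575 + 0.47·7.5011 = 12.3103.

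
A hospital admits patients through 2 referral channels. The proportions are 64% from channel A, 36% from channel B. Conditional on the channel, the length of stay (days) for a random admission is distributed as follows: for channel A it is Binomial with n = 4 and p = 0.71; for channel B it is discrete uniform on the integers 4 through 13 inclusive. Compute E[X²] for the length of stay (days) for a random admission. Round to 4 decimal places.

34.6691

For each component E[X²] = Var + (mean)², giving A: 8.8892; B: 80.5.
Overall E[X²] = 0.64·8.8892 + 0.36·80.5 = 34.6691.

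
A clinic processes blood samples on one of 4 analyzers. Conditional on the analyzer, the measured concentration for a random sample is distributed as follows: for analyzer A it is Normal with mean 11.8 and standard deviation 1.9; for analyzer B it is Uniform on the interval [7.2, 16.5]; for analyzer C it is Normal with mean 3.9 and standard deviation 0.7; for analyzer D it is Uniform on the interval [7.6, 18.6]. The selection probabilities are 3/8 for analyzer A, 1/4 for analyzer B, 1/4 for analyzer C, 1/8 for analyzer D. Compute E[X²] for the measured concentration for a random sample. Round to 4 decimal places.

117.1129

For each component E[X²] = Var + (mean)², giving A: 142.85; B: 147.63; C: 15.7; D: 181.693.
Overall E[X²] = 0.375·142.85 + 0.25·147.63 + 0.25·15.7 + 0.125·181.693 = 117.113.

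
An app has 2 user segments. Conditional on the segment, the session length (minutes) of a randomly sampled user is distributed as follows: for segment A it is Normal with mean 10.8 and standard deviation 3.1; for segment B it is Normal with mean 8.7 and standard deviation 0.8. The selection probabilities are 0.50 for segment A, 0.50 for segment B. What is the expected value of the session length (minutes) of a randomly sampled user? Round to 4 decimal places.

9.7500

Component means — A: 10.8; B: 8.7.
E[X] = 0.5·10.8 + 0.5·8.7 = 9.75.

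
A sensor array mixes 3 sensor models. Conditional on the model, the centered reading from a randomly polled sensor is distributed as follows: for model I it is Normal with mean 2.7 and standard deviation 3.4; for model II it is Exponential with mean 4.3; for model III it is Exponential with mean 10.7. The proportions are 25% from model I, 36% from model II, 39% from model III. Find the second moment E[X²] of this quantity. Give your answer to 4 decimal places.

107.3275

For each component E[X²] = Var + (mean)², giving I: 18.85; II: 36.98; III: 228.98.
Overall E[X²] = 0.25·18.85 + 0.36·36.98 + 0.39·228.98 = 107.327.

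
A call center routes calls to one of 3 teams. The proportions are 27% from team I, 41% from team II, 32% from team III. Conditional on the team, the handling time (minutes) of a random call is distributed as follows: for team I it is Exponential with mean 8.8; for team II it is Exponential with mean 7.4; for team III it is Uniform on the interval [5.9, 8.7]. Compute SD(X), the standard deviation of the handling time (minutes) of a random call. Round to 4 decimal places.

Per component, I: μ=8.8, E[X²]=154.88; II: μ=7.4, E[X²]=109.52; III: μ=7.3, E[X²]=53.9433.
E[X] = 0.27·8.8 + 0.41·7.4 + 0.32·7.3 = 7.746.
E[X²] = 0.27·154.88 + 0.41·109.52 + 0.32·53.9433 = 103.983.
Var(X) = E[X²] − (E[X])² = 103.983 − 60.0005 = 43.9822.
SD(X) = √43.9822 = 6.6319.

6.6319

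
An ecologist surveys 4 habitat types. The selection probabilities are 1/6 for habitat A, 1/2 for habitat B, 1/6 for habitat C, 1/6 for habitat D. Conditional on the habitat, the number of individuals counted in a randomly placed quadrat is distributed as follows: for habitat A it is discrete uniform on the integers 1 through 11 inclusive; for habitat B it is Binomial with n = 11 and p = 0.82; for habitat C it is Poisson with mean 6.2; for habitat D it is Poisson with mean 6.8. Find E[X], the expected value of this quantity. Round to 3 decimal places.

Component means — A: 6; B: 9.02; C: 6.2; D: 6.8.
E[X] = 0.166667·6 + 0.5·9.02 + 0.166667·6.2 + 0.166667·6.8 = 7.67667.

7.677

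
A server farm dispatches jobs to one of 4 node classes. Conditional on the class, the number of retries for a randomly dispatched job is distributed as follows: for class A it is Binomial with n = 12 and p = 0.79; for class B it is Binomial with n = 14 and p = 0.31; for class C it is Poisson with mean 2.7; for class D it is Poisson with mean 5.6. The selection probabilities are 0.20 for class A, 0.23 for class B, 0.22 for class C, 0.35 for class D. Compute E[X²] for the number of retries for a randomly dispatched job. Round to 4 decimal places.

For each component E[X²] = Var + (mean)², giving A: 91.8612; B: 21.8302; C: 9.99; D: 36.96.
Overall E[X²] = 0.2·91.8612 + 0.23·21.8302 + 0.22·9.99 + 0.35·36.96 = 38.527.

38.5270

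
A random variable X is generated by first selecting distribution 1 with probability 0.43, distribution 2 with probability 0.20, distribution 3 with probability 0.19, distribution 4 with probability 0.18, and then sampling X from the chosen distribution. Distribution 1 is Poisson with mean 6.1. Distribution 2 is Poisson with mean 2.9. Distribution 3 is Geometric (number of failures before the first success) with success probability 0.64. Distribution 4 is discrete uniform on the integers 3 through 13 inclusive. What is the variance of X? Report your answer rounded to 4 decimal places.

11.8711

Per component, 1: μ=6.1, E[X²]=43.31; 2: μ=2.9, E[X²]=11.31; 3: μ=0.5625, E[X²]=1.19531; 4: μ=8, E[X²]=74.
E[X] = 0.43·6.1 + 0.2·2.9 + 0.19·0.5625 + 0.18·8 = 4.74987.
E[X²] = 0.43·43.31 + 0.2·11.31 + 0.19·1.19531 + 0.18·74 = 34.4324.
Var(X) = E[X²] − (E[X])² = 34.4324 − 22.5613 = 11.8711.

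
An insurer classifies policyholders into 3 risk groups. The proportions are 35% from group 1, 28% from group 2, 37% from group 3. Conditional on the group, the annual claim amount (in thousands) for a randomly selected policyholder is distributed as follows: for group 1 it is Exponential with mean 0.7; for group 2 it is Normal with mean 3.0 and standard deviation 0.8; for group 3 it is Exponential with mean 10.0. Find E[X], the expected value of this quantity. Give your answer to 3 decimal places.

Component means — 1: 0.7; 2: 3; 3: 10.
E[X] = 0.35·0.7 + 0.28·3 + 0.37·10 = 4.785.

4.785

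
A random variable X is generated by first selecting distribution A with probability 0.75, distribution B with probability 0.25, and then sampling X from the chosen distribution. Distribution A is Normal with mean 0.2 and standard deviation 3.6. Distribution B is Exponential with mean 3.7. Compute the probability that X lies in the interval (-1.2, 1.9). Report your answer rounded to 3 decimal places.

0.350

Conditional on each component, P(-1.2 < X < 1.9): A: 0.332937; B: 0.401611.
By total probability, P(-1.2 < X < 1.9) = 0.75·0.332937 + 0.25·0.401611 = 0.350105.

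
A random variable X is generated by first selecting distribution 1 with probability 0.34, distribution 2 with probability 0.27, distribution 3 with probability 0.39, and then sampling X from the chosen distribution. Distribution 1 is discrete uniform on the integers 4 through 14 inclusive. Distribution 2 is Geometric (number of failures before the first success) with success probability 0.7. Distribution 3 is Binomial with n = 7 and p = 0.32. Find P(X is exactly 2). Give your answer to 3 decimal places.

0.139

Conditional on each component, P(X = 2): 1: 0; 2: 0.063; 3: 0.312654.
By total probability, P(X = 2) = 0.34·0 + 0.27·0.063 + 0.39·0.312654 = 0.138945.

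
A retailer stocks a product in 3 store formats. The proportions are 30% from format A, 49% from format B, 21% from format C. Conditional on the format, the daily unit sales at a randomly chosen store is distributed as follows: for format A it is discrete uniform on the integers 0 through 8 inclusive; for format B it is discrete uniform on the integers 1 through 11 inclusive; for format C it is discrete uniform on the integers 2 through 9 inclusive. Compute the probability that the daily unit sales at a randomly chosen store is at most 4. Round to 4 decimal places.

0.4236

Conditional on each format, P(X ≤ 4): A: 0.555556; B: 0.363636; C: 0.375.
By total probability, P(X ≤ 4) = 0.3·0.555556 + 0.49·0.363636 + 0.21·0.375 = 0.423598.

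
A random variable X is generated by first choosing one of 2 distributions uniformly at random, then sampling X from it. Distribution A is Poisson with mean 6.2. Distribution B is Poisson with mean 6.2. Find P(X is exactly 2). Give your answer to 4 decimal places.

Conditional on each component, P(X = 2): A: 0.0390057; B: 0.0390057.
By total probability, P(X = 2) = 0.5·0.0390057 + 0.5·0.0390057 = 0.0390057.

0.0390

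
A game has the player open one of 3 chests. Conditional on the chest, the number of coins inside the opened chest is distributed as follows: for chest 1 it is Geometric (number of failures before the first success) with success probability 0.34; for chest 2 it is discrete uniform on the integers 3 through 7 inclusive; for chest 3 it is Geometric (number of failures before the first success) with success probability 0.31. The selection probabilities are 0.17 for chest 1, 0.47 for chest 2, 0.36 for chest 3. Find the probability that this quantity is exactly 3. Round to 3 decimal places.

0.147

Conditional on each chest, P(X = 3): 1: 0.0977486; 2: 0.2; 3: 0.101838.
By total probability, P(X = 3) = 0.17·0.0977486 + 0.47·0.2 + 0.36·0.101838 = 0.147279.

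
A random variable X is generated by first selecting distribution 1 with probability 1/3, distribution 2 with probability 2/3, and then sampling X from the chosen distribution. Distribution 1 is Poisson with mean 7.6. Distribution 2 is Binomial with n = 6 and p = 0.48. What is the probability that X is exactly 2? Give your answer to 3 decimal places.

Conditional on each component, P(X = 2): 1: 0.014453; 2: 0.252689.
By total probability, P(X = 2) = 0.333333·0.014453 + 0.666667·0.252689 = 0.173277.

0.173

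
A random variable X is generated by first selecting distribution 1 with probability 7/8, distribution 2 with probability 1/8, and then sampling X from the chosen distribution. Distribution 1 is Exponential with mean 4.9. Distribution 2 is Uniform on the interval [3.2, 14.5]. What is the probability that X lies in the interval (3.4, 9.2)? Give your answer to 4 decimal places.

0.3675

Conditional on each component, P(3.4 < X < 9.2): 1: 0.346671; 2: 0.513274.
By total probability, P(3.4 < X < 9.2) = 0.875·0.346671 + 0.125·0.513274 = 0.367496.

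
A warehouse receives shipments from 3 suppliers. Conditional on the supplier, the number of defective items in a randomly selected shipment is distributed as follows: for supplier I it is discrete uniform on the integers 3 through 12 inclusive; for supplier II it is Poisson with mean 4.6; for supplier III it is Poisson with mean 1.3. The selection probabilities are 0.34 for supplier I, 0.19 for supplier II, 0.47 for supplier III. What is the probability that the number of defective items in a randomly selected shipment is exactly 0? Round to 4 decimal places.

0.1300

Conditional on each supplier, P(X = 0): I: 0; II: 0.0100518; III: 0.272532.
By total probability, P(X = 0) = 0.34·0 + 0.19·0.0100518 + 0.47·0.272532 = 0.13.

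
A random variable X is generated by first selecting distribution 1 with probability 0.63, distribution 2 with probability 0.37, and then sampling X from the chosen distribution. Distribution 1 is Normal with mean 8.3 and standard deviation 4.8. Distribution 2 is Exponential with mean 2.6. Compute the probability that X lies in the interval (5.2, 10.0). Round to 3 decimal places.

Conditional on each component, P(5.2 < X < 10.0): 1: 0.379199; 2: 0.113974.
By total probability, P(5.2 < X < 10.0) = 0.63·0.379199 + 0.37·0.113974 = 0.281066.

0.281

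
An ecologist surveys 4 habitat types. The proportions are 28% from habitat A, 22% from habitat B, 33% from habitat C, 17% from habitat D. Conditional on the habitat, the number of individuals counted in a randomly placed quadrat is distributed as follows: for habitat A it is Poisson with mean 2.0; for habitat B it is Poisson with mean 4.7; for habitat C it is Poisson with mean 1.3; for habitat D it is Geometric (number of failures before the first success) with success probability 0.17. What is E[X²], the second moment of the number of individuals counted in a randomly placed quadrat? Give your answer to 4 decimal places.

17.4952

For each component E[X²] = Var + (mean)², giving A: 6; B: 26.79; C: 2.99; D: 52.5571.
Overall E[X²] = 0.28·6 + 0.22·26.79 + 0.33·2.99 + 0.17·52.5571 = 17.4952.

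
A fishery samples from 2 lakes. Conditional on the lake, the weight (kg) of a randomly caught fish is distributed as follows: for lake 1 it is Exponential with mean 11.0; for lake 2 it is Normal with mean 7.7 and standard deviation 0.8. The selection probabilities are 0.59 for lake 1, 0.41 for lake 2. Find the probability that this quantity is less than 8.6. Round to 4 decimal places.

Conditional on each lake, P(X < 8.6): 1: 0.542427; 2: 0.869705.
By total probability, P(X < 8.6) = 0.59·0.542427 + 0.41·0.869705 = 0.676611.

0.6766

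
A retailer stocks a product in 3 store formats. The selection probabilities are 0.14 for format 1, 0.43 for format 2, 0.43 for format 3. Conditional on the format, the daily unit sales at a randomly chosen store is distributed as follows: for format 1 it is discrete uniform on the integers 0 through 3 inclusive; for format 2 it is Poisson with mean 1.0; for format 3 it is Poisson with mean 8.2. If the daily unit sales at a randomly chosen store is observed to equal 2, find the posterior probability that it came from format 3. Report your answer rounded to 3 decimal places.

Likelihoods P(X=2 | ·): 1: 0.25; 2: 0.18394; 3: 0.00923385.
Posterior ∝ prior × likelihood. Numerator for 3: 0.43·0.00923385 = 0.00397056.
Normalizing constant: 0.14·0.25 + 0.43·0.18394 + 0.43·0.00923385 = 0.118065.
P(3 | observation) = 0.00397056 / 0.118065 = 0.0336304.

0.034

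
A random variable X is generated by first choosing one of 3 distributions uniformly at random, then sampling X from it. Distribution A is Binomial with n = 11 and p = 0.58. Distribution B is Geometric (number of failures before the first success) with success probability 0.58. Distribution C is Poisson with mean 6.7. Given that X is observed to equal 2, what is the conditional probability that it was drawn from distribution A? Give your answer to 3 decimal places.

0.055

Likelihoods P(X=2 | ·): A: 0.00752423; B: 0.102312; C: 0.0276278.
Posterior ∝ prior × likelihood. Numerator for A: 0.333333·0.00752423 = 0.00250808.
Normalizing constant: 0.333333·0.00752423 + 0.333333·0.102312 + 0.333333·0.0276278 = 0.0458214.
P(A | observation) = 0.00250808 / 0.0458214 = 0.054736.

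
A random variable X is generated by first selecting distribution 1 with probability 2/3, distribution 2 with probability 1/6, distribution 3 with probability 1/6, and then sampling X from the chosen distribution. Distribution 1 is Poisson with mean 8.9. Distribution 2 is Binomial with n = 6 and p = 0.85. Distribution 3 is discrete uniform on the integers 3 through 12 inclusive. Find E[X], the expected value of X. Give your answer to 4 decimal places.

8.0333

Component means — 1: 8.9; 2: 5.1; 3: 7.5.
E[X] = 0.666667·8.9 + 0.166667·5.1 + 0.166667·7.5 = 8.03333.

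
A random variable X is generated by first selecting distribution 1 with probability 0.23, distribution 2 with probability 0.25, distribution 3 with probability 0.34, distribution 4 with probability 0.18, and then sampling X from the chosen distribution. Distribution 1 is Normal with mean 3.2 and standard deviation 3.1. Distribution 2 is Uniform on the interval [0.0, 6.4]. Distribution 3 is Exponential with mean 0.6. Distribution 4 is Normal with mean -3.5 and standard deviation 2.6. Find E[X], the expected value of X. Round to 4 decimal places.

Component means — 1: 3.2; 2: 3.2; 3: 0.6; 4: -3.5.
E[X] = 0.23·3.2 + 0.25·3.2 + 0.34·0.6 + 0.18·-3.5 = 1.11.

1.1100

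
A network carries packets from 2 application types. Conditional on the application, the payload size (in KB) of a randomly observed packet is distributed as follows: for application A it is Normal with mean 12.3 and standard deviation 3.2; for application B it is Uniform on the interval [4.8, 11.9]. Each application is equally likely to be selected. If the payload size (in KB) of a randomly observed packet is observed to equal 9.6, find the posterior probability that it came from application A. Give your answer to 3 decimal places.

0.383

Likelihoods f(9.6 | ·): A: 0.0873313; B: 0.140845.
Posterior ∝ prior × likelihood. Numerator for A: 0.5·0.0873313 = 0.0436656.
Normalizing constant: 0.5·0.0873313 + 0.5·0.140845 = 0.114088.
P(A | observation) = 0.0436656 / 0.114088 = 0.382736.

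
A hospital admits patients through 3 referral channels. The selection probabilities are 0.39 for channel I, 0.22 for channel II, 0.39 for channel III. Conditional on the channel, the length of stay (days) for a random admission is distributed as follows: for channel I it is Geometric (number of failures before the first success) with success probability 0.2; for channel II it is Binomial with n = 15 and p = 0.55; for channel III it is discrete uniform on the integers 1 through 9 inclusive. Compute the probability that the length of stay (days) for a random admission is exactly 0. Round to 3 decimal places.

Conditional on each channel, P(X = 0): I: 0.2; II: 6.2833e-06; III: 0.
By total probability, P(X = 0) = 0.39·0.2 + 0.22·6.2833e-06 + 0.39·0 = 0.0780014.

0.078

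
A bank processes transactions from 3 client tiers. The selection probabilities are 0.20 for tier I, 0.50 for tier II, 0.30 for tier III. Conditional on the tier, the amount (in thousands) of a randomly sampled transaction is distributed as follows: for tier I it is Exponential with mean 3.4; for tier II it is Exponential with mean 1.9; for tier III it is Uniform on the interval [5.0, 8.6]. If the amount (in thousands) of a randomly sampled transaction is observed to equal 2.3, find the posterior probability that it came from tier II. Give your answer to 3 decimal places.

Likelihoods f(2.3 | ·): I: 0.149532; II: 0.156863; III: 0.
Posterior ∝ prior × likelihood. Numerator for II: 0.5·0.156863 = 0.0784317.
Normalizing constant: 0.2·0.149532 + 0.5·0.156863 + 0.3·0 = 0.108338.
P(II | observation) = 0.0784317 / 0.108338 = 0.723953.

0.724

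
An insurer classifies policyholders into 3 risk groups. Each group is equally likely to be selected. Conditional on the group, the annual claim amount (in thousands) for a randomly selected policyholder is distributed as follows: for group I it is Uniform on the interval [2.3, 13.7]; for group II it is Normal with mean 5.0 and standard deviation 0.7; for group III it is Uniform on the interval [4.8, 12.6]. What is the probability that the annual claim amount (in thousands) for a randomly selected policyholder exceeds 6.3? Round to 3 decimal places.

0.496

Conditional on each group, P(X > 6.3): I: 0.649123; II: 0.0316454; III: 0.807692.
By total probability, P(X > 6.3) = 0.333333·0.649123 + 0.333333·0.0316454 + 0.333333·0.807692 = 0.496154.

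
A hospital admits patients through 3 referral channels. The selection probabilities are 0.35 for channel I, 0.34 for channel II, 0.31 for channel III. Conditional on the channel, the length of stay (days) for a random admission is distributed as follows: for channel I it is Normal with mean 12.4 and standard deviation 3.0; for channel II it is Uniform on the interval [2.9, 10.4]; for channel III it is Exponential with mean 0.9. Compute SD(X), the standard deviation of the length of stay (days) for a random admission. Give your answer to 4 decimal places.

5.1733

Per component, I: μ=12.4, E[X²]=162.76; II: μ=6.65, E[X²]=48.91; III: μ=0.9, E[X²]=1.62.
E[X] = 0.35·12.4 + 0.34·6.65 + 0.31·0.9 = 6.88.
E[X²] = 0.35·162.76 + 0.34·48.91 + 0.31·1.62 = 74.0976.
Var(X) = E[X²] − (E[X])² = 74.0976 − 47.3344 = 26.7632.
SD(X) = √26.7632 = 5.17332.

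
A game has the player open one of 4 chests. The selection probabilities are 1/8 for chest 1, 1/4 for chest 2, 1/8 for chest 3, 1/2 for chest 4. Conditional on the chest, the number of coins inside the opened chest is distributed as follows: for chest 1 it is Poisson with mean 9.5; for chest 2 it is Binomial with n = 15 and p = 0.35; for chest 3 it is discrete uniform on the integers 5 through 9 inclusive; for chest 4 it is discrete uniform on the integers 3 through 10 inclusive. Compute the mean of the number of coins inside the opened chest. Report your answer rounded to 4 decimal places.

6.6250

Component means — 1: 9.5; 2: 5.25; 3: 7; 4: 6.5.
E[X] = 0.125·9.5 + 0.25·5.25 + 0.125·7 + 0.5·6.5 = 6.625.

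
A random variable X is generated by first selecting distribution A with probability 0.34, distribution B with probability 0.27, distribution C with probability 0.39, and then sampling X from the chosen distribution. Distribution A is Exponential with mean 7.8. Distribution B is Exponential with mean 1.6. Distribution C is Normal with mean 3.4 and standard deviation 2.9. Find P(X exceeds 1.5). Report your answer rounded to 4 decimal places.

Conditional on each component, P(X > 1.5): A: 0.825053; B: 0.391606; C: 0.743822.
By total probability, P(X > 1.5) = 0.34·0.825053 + 0.27·0.391606 + 0.39·0.743822 = 0.676342.

0.6763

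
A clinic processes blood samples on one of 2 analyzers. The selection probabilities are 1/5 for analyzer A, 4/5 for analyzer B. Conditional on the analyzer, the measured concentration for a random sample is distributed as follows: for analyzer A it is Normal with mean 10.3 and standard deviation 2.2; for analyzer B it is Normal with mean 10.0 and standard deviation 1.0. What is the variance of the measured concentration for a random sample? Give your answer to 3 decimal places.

1.782

Per component, A: μ=10.3, E[X²]=110.93; B: μ=10, E[X²]=101.
E[X] = 0.2·10.3 + 0.8·10 = 10.06.
E[X²] = 0.2·110.93 + 0.8·101 = 102.986.
Var(X) = E[X²] − (E[X])² = 102.986 − 101.204 = 1.7824.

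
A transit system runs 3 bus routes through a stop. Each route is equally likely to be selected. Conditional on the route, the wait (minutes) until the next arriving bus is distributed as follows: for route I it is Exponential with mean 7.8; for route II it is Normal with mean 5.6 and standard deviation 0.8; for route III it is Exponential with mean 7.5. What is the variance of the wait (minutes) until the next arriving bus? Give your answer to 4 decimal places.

Per component, I: μ=7.8, E[X²]=121.68; II: μ=5.6, E[X²]=32; III: μ=7.5, E[X²]=112.5.
E[X] = 0.333333·7.8 + 0.333333·5.6 + 0.333333·7.5 = 6.96667.
E[X²] = 0.333333·121.68 + 0.333333·32 + 0.333333·112.5 = 88.7267.
Var(X) = E[X²] − (E[X])² = 88.7267 − 48.5344 = 40.1922.

40.1922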